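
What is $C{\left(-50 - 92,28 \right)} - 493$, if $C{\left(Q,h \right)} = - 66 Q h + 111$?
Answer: $262034$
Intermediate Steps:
$C{\left(Q,h \right)} = 111 - 66 Q h$ ($C{\left(Q,h \right)} = - 66 Q h + 111 = 111 - 66 Q h$)
$C{\left(-50 - 92,28 \right)} - 493 = \left(111 - 66 \left(-50 - 92\right) 28\right) - 493 = \left(111 - \left(-9372\right) 28\right) - 493 = \left(111 + 262416\right) - 493 = 262527 - 493 = 262034$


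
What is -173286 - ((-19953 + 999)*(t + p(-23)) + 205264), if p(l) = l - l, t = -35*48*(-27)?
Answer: 859374890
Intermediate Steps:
t = 45360 (t = -1680*(-27) = 45360)
p(l) = 0
-173286 - ((-19953 + 999)*(t + p(-23)) + 205264) = -173286 - ((-19953 + 999)*(45360 + 0) + 205264) = -173286 - (-18954*45360 + 205264) = -173286 - (-859753440 + 205264) = -173286 - 1*(-859548176) = -173286 + 859548176 = 859374890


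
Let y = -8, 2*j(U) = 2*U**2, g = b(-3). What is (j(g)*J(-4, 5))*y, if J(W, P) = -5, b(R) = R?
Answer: 360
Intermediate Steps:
g = -3
j(U) = U**2 (j(U) = (2*U**2)/2 = U**2)
(j(g)*J(-4, 5))*y = ((-3)**2*(-5))*(-8) = (9*(-5))*(-8) = -45*(-8) = 360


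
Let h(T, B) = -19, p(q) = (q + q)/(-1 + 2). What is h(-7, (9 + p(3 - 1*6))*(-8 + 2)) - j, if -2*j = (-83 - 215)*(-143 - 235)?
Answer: 56303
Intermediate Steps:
j = -56322 (j = -(-83 - 215)*(-143 - 235)/2 = -(-149)*(-378) = -½*112644 = -56322)
p(q) = 2*q (p(q) = (2*q)/1 = (2*q)*1 = 2*q)
h(-7, (9 + p(3 - 1*6))*(-8 + 2)) - j = -19 - 1*(-56322) = -19 + 56322 = 56303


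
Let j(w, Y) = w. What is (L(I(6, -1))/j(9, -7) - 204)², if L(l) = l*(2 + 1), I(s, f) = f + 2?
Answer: 373321/9 ≈ 41480.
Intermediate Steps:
I(s, f) = 2 + f
L(l) = 3*l (L(l) = l*3 = 3*l)
(L(I(6, -1))/j(9, -7) - 204)² = ((3*(2 - 1))/9 - 204)² = ((3*1)*(⅑) - 204)² = (3*(⅑) - 204)² = (⅓ - 204)² = (-611/3)² = 373321/9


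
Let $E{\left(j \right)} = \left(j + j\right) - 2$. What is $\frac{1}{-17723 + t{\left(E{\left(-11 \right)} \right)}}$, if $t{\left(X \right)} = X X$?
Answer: $- \frac{1}{17147} \approx -5.8319 \cdot 10^{-5}$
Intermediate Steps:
$E{\left(j \right)} = -2 + 2 j$ ($E{\left(j \right)} = 2 j - 2 = -2 + 2 j$)
$t{\left(X \right)} = X^{2}$
$\frac{1}{-17723 + t{\left(E{\left(-11 \right)} \right)}} = \frac{1}{-17723 + \left(-2 + 2 \left(-11\right)\right)^{2}} = \frac{1}{-17723 + \left(-2 - 22\right)^{2}} = \frac{1}{-17723 + \left(-24\right)^{2}} = \frac{1}{-17723 + 576} = \frac{1}{-17147} = - \frac{1}{17147}$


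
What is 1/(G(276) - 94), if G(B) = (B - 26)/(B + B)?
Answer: -276/25819 ≈ -0.010690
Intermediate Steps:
G(B) = (-26 + B)/(2*B) (G(B) = (-26 + B)/((2*B)) = (-26 + B)*(1/(2*B)) = (-26 + B)/(2*B))
1/(G(276) - 94) = 1/((½)*(-26 + 276)/276 - 94) = 1/((½)*(1/276)*250 - 94) = 1/(125/276 - 94) = 1/(-25819/276) = -276/25819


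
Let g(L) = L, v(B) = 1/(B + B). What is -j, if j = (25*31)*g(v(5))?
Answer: -155/2 ≈ -77.500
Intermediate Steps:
v(B) = 1/(2*B)
j = 155/2 (j = (25*31)*((1/2)/5) = 775*((1/2)*(1/5)) = 775*(1/10) = 155/2 ≈ 77.500)
-j = -1*155/2 = -155/2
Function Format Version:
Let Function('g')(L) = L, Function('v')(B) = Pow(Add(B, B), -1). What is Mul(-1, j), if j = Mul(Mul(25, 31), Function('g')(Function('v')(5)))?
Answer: Rational(-155, 2) ≈ -77.500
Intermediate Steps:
Function('v')(B) = Mul(Rational(1, 2), Pow(B, -1)) (Function('v')(B) = Pow(Mul(2, B), -1) = Mul(Rational(1, 2), Pow(B, -1)))
j = Rational(155, 2) (j = Mul(Mul(25, 31), Mul(Rational(1, 2), Pow(5, -1))) = Mul(775, Mul(Rational(1, 2), Rational(1, 5))) = Mul(775, Rational(1, 10)) = Rational(155, 2) ≈ 77.500)
Mul(-1, j) = Mul(-1, Rational(155, 2)) = Rational(-155, 2)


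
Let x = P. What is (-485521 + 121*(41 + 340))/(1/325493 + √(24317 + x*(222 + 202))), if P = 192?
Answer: 35757033515/2800277099401381 - 58193320549489475*√4229/2800277099401381 ≈ -1351.4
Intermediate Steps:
x = 192
(-485521 + 121*(41 + 340))/(1/325493 + √(24317 + x*(222 + 202))) = (-485521 + 121*(41 + 340))/(1/325493 + √(24317 + 192*(222 + 202))) = (-485521 + 121*381)/(1/325493 + √(24317 + 192*424)) = (-485521 + 46101)/(1/325493 + √(24317 + 81408)) = -439420/(1/325493 + √105725) = -439420/(1/325493 + 5*√4229)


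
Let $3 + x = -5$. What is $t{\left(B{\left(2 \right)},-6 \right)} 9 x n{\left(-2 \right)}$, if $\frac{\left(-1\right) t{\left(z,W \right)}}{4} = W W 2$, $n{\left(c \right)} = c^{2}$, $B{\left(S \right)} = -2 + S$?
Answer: $82944$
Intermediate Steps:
$x = -8$ ($x = -3 - 5 = -8$)
$t{\left(z,W \right)} = - 8 W^{2}$ ($t{\left(z,W \right)} = - 4 W W 2 = - 4 W^{2} \cdot 2 = - 4 \cdot 2 W^{2} = - 8 W^{2}$)
$t{\left(B{\left(2 \right)},-6 \right)} 9 x n{\left(-2 \right)} = - 8 \left(-6\right)^{2} \cdot 9 \left(-8\right) \left(-2\right)^{2} = \left(-8\right) 36 \left(-72\right) 4 = \left(-288\right) \left(-72\right) 4 = 20736 \cdot 4 = 82944$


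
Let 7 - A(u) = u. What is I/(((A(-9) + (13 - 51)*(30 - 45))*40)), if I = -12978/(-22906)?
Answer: 6489/268458320 ≈ 2.4171e-5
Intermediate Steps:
A(u) = 7 - u
I = 6489/11453 (I = -12978*(-1/22906) = 6489/11453 ≈ 0.56658)
I/(((A(-9) + (13 - 51)*(30 - 45))*40)) = 6489/(11453*((((7 - 1*(-9)) + (13 - 51)*(30 - 45))*40))) = 6489/(11453*((((7 + 9) - 38*(-15))*40))) = 6489/(11453*(((16 + 570)*40))) = 6489/(11453*((586*40))) = (6489/11453)/23440 = (6489/11453)*(1/23440) = 6489/268458320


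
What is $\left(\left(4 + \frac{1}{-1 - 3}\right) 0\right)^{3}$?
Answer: $0$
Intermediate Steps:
$\left(\left(4 + \frac{1}{-1 - 3}\right) 0\right)^{3} = \left(\left(4 + \frac{1}{-4}\right) 0\right)^{3} = \left(\left(4 - \frac{1}{4}\right) 0\right)^{3} = \left(\frac{15}{4} \cdot 0\right)^{3} = 0^{3} = 0$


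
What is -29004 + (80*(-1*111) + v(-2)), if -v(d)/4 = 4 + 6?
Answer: -37924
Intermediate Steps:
v(d) = -40 (v(d) = -4*(4 + 6) = -4*10 = -40)
-29004 + (80*(-1*111) + v(-2)) = -29004 + (80*(-1*111) - 40) = -29004 + (80*(-111) - 40) = -29004 + (-8880 - 40) = -29004 - 8920 = -37924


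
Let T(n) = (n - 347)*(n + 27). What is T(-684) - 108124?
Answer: 569243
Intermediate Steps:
T(n) = (-347 + n)*(27 + n)
T(-684) - 108124 = (-9369 + (-684)² - 320*(-684)) - 108124 = (-9369 + 467856 + 218880) - 108124 = 677367 - 108124 = 569243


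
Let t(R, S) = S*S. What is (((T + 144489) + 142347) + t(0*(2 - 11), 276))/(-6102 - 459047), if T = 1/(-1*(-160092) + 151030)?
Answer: -112941019465/144718087178 ≈ -0.78042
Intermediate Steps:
t(R, S) = S²
T = 1/311122 (T = 1/(160092 + 151030) = 1/311122 ≈ 3.2142e-6)
(((T + 144489) + 142347) + t(0*(2 - 11), 276))/(-6102 - 459047) = (((1/311122 + 144489) + 142347) + 276²)/(-6102 - 459047) = ((44953706659/311122 + 142347) + 76176)/(-465149) = (89240989993/311122 + 76176)*(-1/465149) = (112941019465/311122)*(-1/465149) = -112941019465/144718087178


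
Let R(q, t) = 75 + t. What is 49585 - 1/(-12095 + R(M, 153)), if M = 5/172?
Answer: 588425196/11867 ≈ 49585.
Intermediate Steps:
M = 5/172 (M = 5*(1/172) = 5/172 ≈ 0.029070)
49585 - 1/(-12095 + R(M, 153)) = 49585 - 1/(-12095 + (75 + 153)) = 49585 - 1/(-12095 + 228) = 49585 - 1/(-11867) = 49585 - 1*(-1/11867) = 49585 + 1/11867 = 588425196/11867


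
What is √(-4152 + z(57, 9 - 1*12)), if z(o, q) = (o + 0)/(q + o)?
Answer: I*√149434/6 ≈ 64.428*I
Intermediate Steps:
z(o, q) = o/(o + q)
√(-4152 + z(57, 9 - 1*12)) = √(-4152 + 57/(57 + (9 - 1*12))) = √(-4152 + 57/(57 + (9 - 12))) = √(-4152 + 57/(57 - 3)) = √(-4152 + 57/54) = √(-4152 + 57*(1/54)) = √(-4152 + 19/18) = √(-74717/18) = I*√149434/6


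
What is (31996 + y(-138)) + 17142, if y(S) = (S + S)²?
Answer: 125314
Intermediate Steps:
y(S) = 4*S² (y(S) = (2*S)² = 4*S²)
(31996 + y(-138)) + 17142 = (31996 + 4*(-138)²) + 17142 = (31996 + 4*19044) + 17142 = (31996 + 76176) + 17142 = 108172 + 17142 = 125314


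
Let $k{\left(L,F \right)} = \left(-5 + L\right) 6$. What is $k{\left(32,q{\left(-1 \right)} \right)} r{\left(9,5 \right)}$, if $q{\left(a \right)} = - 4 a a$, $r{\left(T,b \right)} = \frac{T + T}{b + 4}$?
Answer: $324$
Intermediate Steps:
$r{\left(T,b \right)} = \frac{2 T}{4 + b}$
$q{\left(a \right)} = - 4 a^{2}$
$k{\left(L,F \right)} = -30 + 6 L$
$k{\left(32,q{\left(-1 \right)} \right)} r{\left(9,5 \right)} = \left(-30 + 6 \cdot 32\right) 2 \cdot 9 \frac{1}{4 + 5} = \left(-30 + 192\right) 2 \cdot 9 \cdot \frac{1}{9} = 162 \cdot 2 \cdot 9 \cdot \frac{1}{9} = 162 \cdot 2 = 324$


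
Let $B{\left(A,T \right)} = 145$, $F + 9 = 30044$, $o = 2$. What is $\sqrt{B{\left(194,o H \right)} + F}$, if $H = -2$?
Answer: $2 \sqrt{7545} \approx 173.72$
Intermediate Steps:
$F = 30035$ ($F = -9 + 30044 = 30035$)
$\sqrt{B{\left(194,o H \right)} + F} = \sqrt{145 + 30035} = \sqrt{30180} = 2 \sqrt{7545}$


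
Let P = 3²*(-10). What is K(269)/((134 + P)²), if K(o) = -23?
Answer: -23/1936 ≈ -0.011880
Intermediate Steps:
P = -90 (P = 9*(-10) = -90)
K(269)/((134 + P)²) = -23/(134 - 90)² = -23/(44²) = -23/1936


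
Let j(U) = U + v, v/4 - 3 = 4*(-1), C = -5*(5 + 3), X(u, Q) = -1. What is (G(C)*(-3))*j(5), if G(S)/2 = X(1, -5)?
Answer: 6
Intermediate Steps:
C = -40 (C = -5*8 = -40)
G(S) = -2 (G(S) = 2*(-1) = -2)
v = -4 (v = 12 + 4*(4*(-1)) = 12 + 4*(-4) = 12 - 16 = -4)
j(U) = -4 + U (j(U) = U - 4 = -4 + U)
(G(C)*(-3))*j(5) = (-2*(-3))*(-4 + 5) = 6*1 = 6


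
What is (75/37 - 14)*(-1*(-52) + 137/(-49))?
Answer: -1068073/1813 ≈ -589.12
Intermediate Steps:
(75/37 - 14)*(-1*(-52) + 137/(-49)) = (75*(1/37) - 14)*(52 + 137*(-1/49)) = (75/37 - 14)*(52 - 137/49) = -443/37*2411/49 = -1068073/1813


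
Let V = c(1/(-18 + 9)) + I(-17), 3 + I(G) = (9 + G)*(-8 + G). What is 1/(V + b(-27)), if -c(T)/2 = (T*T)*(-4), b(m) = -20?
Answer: 81/14345 ≈ 0.0056466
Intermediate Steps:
I(G) = -3 + (-8 + G)*(9 + G) (I(G) = -3 + (9 + G)*(-8 + G) = -3 + (-8 + G)*(9 + G))
c(T) = 8*T² (c(T) = -2*T*T*(-4) = -2*T²*(-4) = -(-8)*T² = 8*T²)
V = 15965/81 (V = 8*(1/(-18 + 9))² + (-75 - 17 + (-17)²) = 8*(1/(-9))² + (-75 - 17 + 289) = 8*(-⅑)² + 197 = 8*(1/81) + 197 = 8/81 + 197 = 15965/81 ≈ 197.10)
1/(V + b(-27)) = 1/(15965/81 - 20) = 1/(14345/81) = 81/14345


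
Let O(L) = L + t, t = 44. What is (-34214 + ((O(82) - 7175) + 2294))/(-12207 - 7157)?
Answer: 38969/19364 ≈ 2.0124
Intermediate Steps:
O(L) = 44 + L (O(L) = L + 44 = 44 + L)
(-34214 + ((O(82) - 7175) + 2294))/(-12207 - 7157) = (-34214 + (((44 + 82) - 7175) + 2294))/(-12207 - 7157) = (-34214 + ((126 - 7175) + 2294))/(-19364) = (-34214 + (-7049 + 2294))*(-1/19364) = (-34214 - 4755)*(-1/19364) = -38969*(-1/19364) = 38969/19364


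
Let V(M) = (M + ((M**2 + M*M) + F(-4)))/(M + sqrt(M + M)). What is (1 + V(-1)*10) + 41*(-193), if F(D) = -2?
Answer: -23726/3 + 10*I*sqrt(2)/3 ≈ -7908.7 + 4.714*I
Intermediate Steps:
V(M) = (-2 + M + 2*M**2)/(M + sqrt(2)*sqrt(M)) (V(M) = (M + ((M**2 + M*M) - 2))/(M + sqrt(M + M)) = (M + ((M**2 + M**2) - 2))/(M + sqrt(2*M)) = (M + (2*M**2 - 2))/(M + sqrt(2)*sqrt(M)) = (M + (-2 + 2*M**2))/(M + sqrt(2)*sqrt(M)) = (-2 + M + 2*M**2)/(M + sqrt(2)*sqrt(M)))
(1 + V(-1)*10) + 41*(-193) = (1 + ((-2 - 1 + 2*(-1)**2)/(-1 + sqrt(2)*sqrt(-1)))*10) + 41*(-193) = (1 + ((-2 - 1 + 2*1)/(-1 + sqrt(2)*I))*10) - 7913 = (1 + ((-2 - 1 + 2)/(-1 + I*sqrt(2)))*10) - 7913 = (1 + (-1/(-1 + I*sqrt(2)))*10) - 7913 = (1 - 1/(-1 + I*sqrt(2))*10) - 7913 = (1 - 10/(-1 + I*sqrt(2))) - 7913 = -7912 - 10/(-1 + I*sqrt(2))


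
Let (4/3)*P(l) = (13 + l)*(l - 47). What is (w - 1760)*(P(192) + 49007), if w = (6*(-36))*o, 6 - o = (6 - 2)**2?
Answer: 28520300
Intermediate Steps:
o = -10 (o = 6 - (6 - 2)**2 = 6 - 1*4**2 = 6 - 1*16 = 6 - 16 = -10)
P(l) = 3*(-47 + l)*(13 + l)/4 (P(l) = 3*((13 + l)*(l - 47))/4 = 3*((13 + l)*(-47 + l))/4 = 3*((-47 + l)*(13 + l))/4 = 3*(-47 + l)*(13 + l)/4)
w = 2160 (w = (6*(-36))*(-10) = -216*(-10) = 2160)
(w - 1760)*(P(192) + 49007) = (2160 - 1760)*((-1833/4 - 51/2*192 + (3/4)*192**2) + 49007) = 400*((-1833/4 - 4896 + (3/4)*36864) + 49007) = 400*((-1833/4 - 4896 + 27648) + 49007) = 400*(89175/4 + 49007) = 400*(285203/4) = 28520300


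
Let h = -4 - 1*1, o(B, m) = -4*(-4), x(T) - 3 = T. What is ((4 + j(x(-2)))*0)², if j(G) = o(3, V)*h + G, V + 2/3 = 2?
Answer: 0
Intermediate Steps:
V = 4/3 (V = -⅔ + 2 = 4/3 ≈ 1.3333)
x(T) = 3 + T
o(B, m) = 16
h = -5 (h = -4 - 1 = -5)
j(G) = -80 + G (j(G) = 16*(-5) + G = -80 + G)
((4 + j(x(-2)))*0)² = ((4 + (-80 + (3 - 2)))*0)² = ((4 + (-80 + 1))*0)² = ((4 - 79)*0)² = (-75*0)² = 0² = 0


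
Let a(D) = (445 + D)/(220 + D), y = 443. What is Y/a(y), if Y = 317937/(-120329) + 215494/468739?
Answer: -27204943955657/16695256958776 ≈ -1.6295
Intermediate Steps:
a(D) = (445 + D)/(220 + D)
Y = -123099293917/56402895131 (Y = 317937*(-1/120329) + 215494*(1/468739) = -317937/120329 + 215494/468739 = -123099293917/56402895131 ≈ -2.1825)
Y/a(y) = -123099293917*(220 + 443)/(445 + 443)/56402895131 = -123099293917/(56402895131*(888/663)) = -123099293917/(56402895131*((1/663)*888)) = -123099293917/(56402895131*296/221) = -123099293917/56402895131*221/296 = -27204943955657/16695256958776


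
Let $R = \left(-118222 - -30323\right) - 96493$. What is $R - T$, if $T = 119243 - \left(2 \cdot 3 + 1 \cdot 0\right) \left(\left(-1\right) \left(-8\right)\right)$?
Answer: $-303587$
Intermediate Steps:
$R = -184392$ ($R = \left(-118222 + \left(-16018 + 46341\right)\right) - 96493 = \left(-118222 + 30323\right) - 96493 = -87899 - 96493 = -184392$)
$T = 119195$ ($T = 119243 - \left(6 + 0\right) 8 = 119243 - 6 \cdot 8 = 119243 - 48 = 119195$)
$R - T = -184392 - 119195 = -303587$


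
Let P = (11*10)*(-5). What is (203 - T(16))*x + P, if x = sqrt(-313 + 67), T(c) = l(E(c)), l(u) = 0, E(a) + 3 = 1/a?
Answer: -550 + 203*I*sqrt(246) ≈ -550.0 + 3183.9*I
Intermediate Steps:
E(a) = -3 + 1/a
T(c) = 0
x = I*sqrt(246) (x = sqrt(-246) = I*sqrt(246) ≈ 15.684*I)
P = -550 (P = 110*(-5) = -550)
(203 - T(16))*x + P = (203 - 1*0)*(I*sqrt(246)) - 550 = (203 + 0)*(I*sqrt(246)) - 550 = 203*(I*sqrt(246)) - 550 = 203*I*sqrt(246) - 550 = -550 + 203*I*sqrt(246)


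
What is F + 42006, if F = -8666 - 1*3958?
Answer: 29382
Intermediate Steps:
F = -12624 (F = -8666 - 3958 = -12624)
F + 42006 = -12624 + 42006 = 29382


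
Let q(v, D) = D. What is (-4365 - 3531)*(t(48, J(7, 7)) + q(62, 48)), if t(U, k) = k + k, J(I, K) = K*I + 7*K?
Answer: -1926624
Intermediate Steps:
J(I, K) = 7*K + I*K (J(I, K) = I*K + 7*K = 7*K + I*K)
t(U, k) = 2*k
(-4365 - 3531)*(t(48, J(7, 7)) + q(62, 48)) = (-4365 - 3531)*(2*(7*(7 + 7)) + 48) = -7896*(2*(7*14) + 48) = -7896*(2*98 + 48) = -7896*(196 + 48) = -7896*244 = -1926624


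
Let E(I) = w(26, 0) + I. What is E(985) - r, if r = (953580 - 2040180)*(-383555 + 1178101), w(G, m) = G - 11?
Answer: 863353684600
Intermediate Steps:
w(G, m) = -11 + G
r = -863353683600 (r = -1086600*794546 = -863353683600)
E(I) = 15 + I (E(I) = (-11 + 26) + I = 15 + I)
E(985) - r = (15 + 985) - 1*(-863353683600) = 1000 + 863353683600 = 863353684600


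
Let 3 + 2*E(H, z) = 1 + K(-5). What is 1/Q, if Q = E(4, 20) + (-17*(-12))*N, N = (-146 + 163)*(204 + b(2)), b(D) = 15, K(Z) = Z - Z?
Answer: 1/759491 ≈ 1.3167e-6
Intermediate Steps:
K(Z) = 0
E(H, z) = -1 (E(H, z) = -3/2 + (1 + 0)/2 = -3/2 + (½)*1 = -3/2 + ½ = -1)
N = 3723 (N = (-146 + 163)*(204 + 15) = 17*219 = 3723)
Q = 759491 (Q = -1 - 17*(-12)*3723 = -1 + 204*3723 = -1 + 759492 = 759491)
1/Q = 1/759491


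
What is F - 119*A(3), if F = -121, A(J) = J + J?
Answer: -835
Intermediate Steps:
A(J) = 2*J
F - 119*A(3) = -121 - 238*3 = -121 - 119*6 = -121 - 714 = -835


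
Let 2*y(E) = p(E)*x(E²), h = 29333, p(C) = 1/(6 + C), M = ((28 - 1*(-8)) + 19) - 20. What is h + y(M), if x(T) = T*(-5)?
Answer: 2399181/82 ≈ 29258.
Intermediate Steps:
M = 35 (M = ((28 + 8) + 19) - 20 = (36 + 19) - 20 = 55 - 20 = 35)
x(T) = -5*T
y(E) = -5*E²/(2*(6 + E)) (y(E) = ((-5*E²)/(6 + E))/2 = (-5*E²/(6 + E))/2 = -5*E²/(2*(6 + E)))
h + y(M) = 29333 - 5*35²/(12 + 2*35) = 29333 - 5*1225/(12 + 70) = 29333 - 5*1225/82 = 29333 - 5*1225*1/82 = 29333 - 6125/82 = 2399181/82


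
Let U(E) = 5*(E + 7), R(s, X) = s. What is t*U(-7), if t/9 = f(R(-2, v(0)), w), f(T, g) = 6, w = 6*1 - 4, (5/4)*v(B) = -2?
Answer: 0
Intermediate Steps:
v(B) = -8/5 (v(B) = (⅘)*(-2) = -8/5)
w = 2 (w = 6 - 4 = 2)
t = 54 (t = 9*6 = 54)
U(E) = 35 + 5*E (U(E) = 5*(7 + E) = 35 + 5*E)
t*U(-7) = 54*(35 + 5*(-7)) = 54*(35 - 35) = 54*0 = 0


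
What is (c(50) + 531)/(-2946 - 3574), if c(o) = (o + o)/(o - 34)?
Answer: -2149/26080 ≈ -0.082400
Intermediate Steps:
c(o) = 2*o/(-34 + o) (c(o) = (2*o)/(-34 + o) = 2*o/(-34 + o))
(c(50) + 531)/(-2946 - 3574) = (2*50/(-34 + 50) + 531)/(-2946 - 3574) = (2*50/16 + 531)/(-6520) = (2*50*(1/16) + 531)*(-1/6520) = (25/4 + 531)*(-1/6520) = (2149/4)*(-1/6520) = -2149/26080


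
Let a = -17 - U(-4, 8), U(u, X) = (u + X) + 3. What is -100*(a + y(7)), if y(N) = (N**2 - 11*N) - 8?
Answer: 6000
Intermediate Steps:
U(u, X) = 3 + X + u (U(u, X) = (X + u) + 3 = 3 + X + u)
y(N) = -8 + N**2 - 11*N
a = -24 (a = -17 - (3 + 8 - 4) = -17 - 1*7 = -17 - 7 = -24)
-100*(a + y(7)) = -100*(-24 + (-8 + 7**2 - 11*7)) = -100*(-24 + (-8 + 49 - 77)) = -100*(-24 - 36) = -100*(-60) = 6000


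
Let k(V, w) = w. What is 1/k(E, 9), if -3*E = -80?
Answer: 1/9 ≈ 0.11111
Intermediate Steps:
E = 80/3 (E = -1/3*(-80) = 80/3 ≈ 26.667)
1/k(E, 9) = 1/9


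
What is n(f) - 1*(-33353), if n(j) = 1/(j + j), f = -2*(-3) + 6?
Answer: 800473/24 ≈ 33353.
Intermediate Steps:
f = 12 (f = 6 + 6 = 12)
n(j) = 1/(2*j)
n(f) - 1*(-33353) = (½)/12 - 1*(-33353) = (½)*(1/12) + 33353 = 1/24 + 33353 = 800473/24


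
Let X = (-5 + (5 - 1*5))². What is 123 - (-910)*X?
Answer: 22873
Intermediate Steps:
X = 25 (X = (-5 + (5 - 5))² = (-5 + 0)² = (-5)² = 25)
123 - (-910)*X = 123 - (-910)*25 = 123 - 91*(-250) = 123 + 22750 = 22873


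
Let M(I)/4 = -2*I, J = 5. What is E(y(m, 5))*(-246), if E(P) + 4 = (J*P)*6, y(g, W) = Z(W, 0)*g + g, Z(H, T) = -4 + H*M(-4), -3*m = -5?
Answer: -1930116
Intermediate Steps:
m = 5/3 (m = -⅓*(-5) = 5/3 ≈ 1.6667)
M(I) = -8*I (M(I) = 4*(-2*I) = -8*I)
Z(H, T) = -4 + 32*H (Z(H, T) = -4 + H*(-8*(-4)) = -4 + H*32 = -4 + 32*H)
y(g, W) = g + g*(-4 + 32*W) (y(g, W) = (-4 + 32*W)*g + g = g*(-4 + 32*W) + g = g + g*(-4 + 32*W))
E(P) = -4 + 30*P (E(P) = -4 + (5*P)*6 = -4 + 30*P)
E(y(m, 5))*(-246) = (-4 + 30*(5*(-3 + 32*5)/3))*(-246) = (-4 + 30*(5*(-3 + 160)/3))*(-246) = (-4 + 30*((5/3)*157))*(-246) = (-4 + 30*(785/3))*(-246) = (-4 + 7850)*(-246) = 7846*(-246) = -1930116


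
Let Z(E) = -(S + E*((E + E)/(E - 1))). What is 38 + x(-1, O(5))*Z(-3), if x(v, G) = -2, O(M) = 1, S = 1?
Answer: 31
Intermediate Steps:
Z(E) = -1 - 2*E**2/(-1 + E) (Z(E) = -(1 + E*((E + E)/(E - 1))) = -(1 + E*((2*E)/(-1 + E))) = -(1 + E*(2*E/(-1 + E))) = -(1 + 2*E**2/(-1 + E)) = -1 - 2*E**2/(-1 + E))
38 + x(-1, O(5))*Z(-3) = 38 - 2*(1 - 1*(-3) - 2*(-3)**2)/(-1 - 3) = 38 - 2*(1 + 3 - 2*9)/(-4) = 38 - (-1)*(1 + 3 - 18)/2 = 38 - (-1)*(-14)/2 = 38 - 2*7/2 = 38 - 7 = 31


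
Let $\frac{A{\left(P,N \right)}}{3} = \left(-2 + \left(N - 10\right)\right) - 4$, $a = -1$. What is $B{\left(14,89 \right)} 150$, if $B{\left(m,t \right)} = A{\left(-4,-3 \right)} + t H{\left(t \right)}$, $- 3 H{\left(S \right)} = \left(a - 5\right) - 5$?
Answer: $40400$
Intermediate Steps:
$A{\left(P,N \right)} = -48 + 3 N$ ($A{\left(P,N \right)} = 3 \left(\left(-2 + \left(N - 10\right)\right) - 4\right) = 3 \left(\left(-2 + \left(-10 + N\right)\right) - 4\right) = 3 \left(\left(-12 + N\right) - 4\right) = 3 \left(-16 + N\right) = -48 + 3 N$)
$H{\left(S \right)} = \frac{11}{3}$ ($H{\left(S \right)} = - \frac{\left(-1 - 5\right) - 5}{3} = - \frac{-6 - 5}{3} = \left(- \frac{1}{3}\right) \left(-11\right) = \frac{11}{3}$)
$B{\left(m,t \right)} = -57 + \frac{11 t}{3}$ ($B{\left(m,t \right)} = \left(-48 + 3 \left(-3\right)\right) + t \frac{11}{3} = \left(-48 - 9\right) + \frac{11 t}{3} = -57 + \frac{11 t}{3}$)
$B{\left(14,89 \right)} 150 = \left(-57 + \frac{11}{3} \cdot 89\right) 150 = \left(-57 + \frac{979}{3}\right) 150 = \frac{808}{3} \cdot 150 = 40400$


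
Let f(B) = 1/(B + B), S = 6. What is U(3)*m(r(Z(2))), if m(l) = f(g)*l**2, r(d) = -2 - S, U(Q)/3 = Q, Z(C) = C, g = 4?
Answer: 72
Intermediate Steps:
f(B) = 1/(2*B)
U(Q) = 3*Q
r(d) = -8 (r(d) = -2 - 1*6 = -2 - 6 = -8)
m(l) = l**2/8 (m(l) = ((1/2)/4)*l**2 = ((1/2)*(1/4))*l**2 = l**2/8)
U(3)*m(r(Z(2))) = (3*3)*((1/8)*(-8)**2) = 9*((1/8)*64) = 9*8 = 72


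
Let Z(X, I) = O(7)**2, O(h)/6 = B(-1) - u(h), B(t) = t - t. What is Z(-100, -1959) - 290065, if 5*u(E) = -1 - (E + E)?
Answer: -289741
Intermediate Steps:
B(t) = 0
u(E) = -1/5 - 2*E/5 (u(E) = (-1 - (E + E))/5 = (-1 - 2*E)/5 = -1/5 - 2*E/5)
O(h) = 6/5 + 12*h/5 (O(h) = 6*(0 - (-1/5 - 2*h/5)) = 6*(0 + (1/5 + 2*h/5)) = 6*(1/5 + 2*h/5) = 6/5 + 12*h/5)
Z(X, I) = 324 (Z(X, I) = (6/5 + (12/5)*7)**2 = (6/5 + 84/5)**2 = 18**2 = 324)
Z(-100, -1959) - 290065 = 324 - 290065 = -289741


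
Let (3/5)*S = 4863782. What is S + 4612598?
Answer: 38156704/3 ≈ 1.2719e+7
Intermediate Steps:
S = 24318910/3 (S = (5/3)*4863782 = 24318910/3 ≈ 8.1063e+6)
S + 4612598 = 24318910/3 + 4612598 = 38156704/3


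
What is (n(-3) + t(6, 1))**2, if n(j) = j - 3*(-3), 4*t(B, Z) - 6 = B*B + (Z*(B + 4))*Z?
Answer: 361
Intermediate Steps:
t(B, Z) = 3/2 + B**2/4 + Z**2*(4 + B)/4 (t(B, Z) = 3/2 + (B*B + (Z*(B + 4))*Z)/4 = 3/2 + (B**2 + (Z*(4 + B))*Z)/4 = 3/2 + (B**2 + Z**2*(4 + B))/4 = 3/2 + (B**2/4 + Z**2*(4 + B)/4) = 3/2 + B**2/4 + Z**2*(4 + B)/4)
n(j) = 9 + j (n(j) = j + 9 = 9 + j)
(n(-3) + t(6, 1))**2 = ((9 - 3) + (3/2 + 1**2 + (1/4)*6**2 + (1/4)*6*1**2))**2 = (6 + (3/2 + 1 + (1/4)*36 + (1/4)*6*1))**2 = (6 + (3/2 + 1 + 9 + 3/2))**2 = (6 + 13)**2 = 19**2 = 361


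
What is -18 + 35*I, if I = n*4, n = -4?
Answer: -578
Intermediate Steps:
I = -16 (I = -4*4 = -16)
-18 + 35*I = -18 + 35*(-16) = -18 - 560 = -578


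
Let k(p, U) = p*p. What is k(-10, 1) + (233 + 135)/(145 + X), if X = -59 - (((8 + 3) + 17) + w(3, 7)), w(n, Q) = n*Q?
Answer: 4068/37 ≈ 109.95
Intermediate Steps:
w(n, Q) = Q*n
X = -108 (X = -59 - (((8 + 3) + 17) + 7*3) = -59 - ((11 + 17) + 21) = -59 - (28 + 21) = -59 - 1*49 = -59 - 49 = -108)
k(p, U) = p**2
k(-10, 1) + (233 + 135)/(145 + X) = (-10)**2 + (233 + 135)/(145 - 108) = 100 + 368/37 = 4068/37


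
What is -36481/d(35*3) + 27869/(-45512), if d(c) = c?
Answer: -1663249517/4778760 ≈ -348.05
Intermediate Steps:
-36481/d(35*3) + 27869/(-45512) = -36481/(35*3) + 27869/(-45512) = -36481/105 + 27869*(-1/45512) = -36481*1/105 - 27869/45512 = -36481/105 - 27869/45512 = -1663249517/4778760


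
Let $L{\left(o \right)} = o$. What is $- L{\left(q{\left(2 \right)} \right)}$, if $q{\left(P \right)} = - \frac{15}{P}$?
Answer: $\frac{15}{2} \approx 7.5$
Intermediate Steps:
$- L{\left(q{\left(2 \right)} \right)} = - \frac{-15}{2} = \left(-1\right) \left(- \frac{15}{2}\right) = \frac{15}{2}$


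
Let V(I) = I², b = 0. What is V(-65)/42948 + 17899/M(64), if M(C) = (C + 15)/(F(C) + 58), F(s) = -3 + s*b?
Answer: 42280277635/3392892 ≈ 12461.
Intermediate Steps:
F(s) = -3 (F(s) = -3 + s*0 = -3 + 0 = -3)
M(C) = 3/11 + C/55 (M(C) = (C + 15)/(-3 + 58) = (15 + C)/55 = (15 + C)*(1/55) = 3/11 + C/55)
V(-65)/42948 + 17899/M(64) = (-65)²/42948 + 17899/(3/11 + (1/55)*64) = 4225*(1/42948) + 17899/(3/11 + 64/55) = 4225/42948 + 17899/(79/55) = 4225/42948 + 17899*(55/79) = 4225/42948 + 984445/79 = 42280277635/3392892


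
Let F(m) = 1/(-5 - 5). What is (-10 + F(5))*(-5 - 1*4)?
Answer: 909/10 ≈ 90.900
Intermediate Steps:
F(m) = -1/10 (F(m) = 1/(-10) = -1/10)
(-10 + F(5))*(-5 - 1*4) = (-10 - 1/10)*(-5 - 1*4) = -101*(-5 - 4)/10 = -101/10*(-9) = 909/10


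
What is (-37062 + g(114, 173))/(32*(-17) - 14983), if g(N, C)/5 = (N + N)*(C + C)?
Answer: -357378/15527 ≈ -23.017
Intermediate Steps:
g(N, C) = 20*C*N (g(N, C) = 5*((N + N)*(C + C)) = 5*((2*N)*(2*C)) = 5*(4*C*N) = 20*C*N)
(-37062 + g(114, 173))/(32*(-17) - 14983) = (-37062 + 20*173*114)/(32*(-17) - 14983) = (-37062 + 394440)/(-544 - 14983) = 357378/(-15527) = 357378*(-1/15527) = -357378/15527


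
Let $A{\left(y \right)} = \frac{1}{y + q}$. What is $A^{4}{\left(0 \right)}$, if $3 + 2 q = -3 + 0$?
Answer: $\frac{1}{81} \approx 0.012346$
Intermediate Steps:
$q = -3$ ($q = - \frac{3}{2} + \frac{-3 + 0}{2} = - \frac{3}{2} + \frac{1}{2} \left(-3\right) = - \frac{3}{2} - \frac{3}{2} = -3$)
$A{\left(y \right)} = \frac{1}{-3 + y}$ ($A{\left(y \right)} = \frac{1}{y - 3} = \frac{1}{-3 + y}$)
$A^{4}{\left(0 \right)} = \left(\frac{1}{-3 + 0}\right)^{4} = \left(\frac{1}{-3}\right)^{4} = \left(- \frac{1}{3}\right)^{4} = \frac{1}{81}$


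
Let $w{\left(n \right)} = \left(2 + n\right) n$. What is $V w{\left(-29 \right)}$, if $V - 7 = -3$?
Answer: $3132$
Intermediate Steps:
$w{\left(n \right)} = n \left(2 + n\right)$
$V = 4$ ($V = 7 - 3 = 4$)
$V w{\left(-29 \right)} = 4 \left(- 29 \left(2 - 29\right)\right) = 4 \left(\left(-29\right) \left(-27\right)\right) = 4 \cdot 783 = 3132$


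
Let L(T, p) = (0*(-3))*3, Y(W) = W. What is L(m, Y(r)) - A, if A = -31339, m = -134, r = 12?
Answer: 31339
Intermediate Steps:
L(T, p) = 0 (L(T, p) = 0*3 = 0)
L(m, Y(r)) - A = 0 - 1*(-31339) = 0 + 31339 = 31339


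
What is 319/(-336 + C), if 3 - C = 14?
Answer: -319/347 ≈ -0.91931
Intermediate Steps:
C = -11 (C = 3 - 1*14 = 3 - 14 = -11)
319/(-336 + C) = 319/(-336 - 11) = 319/(-347) = 319*(-1/347) = -319/347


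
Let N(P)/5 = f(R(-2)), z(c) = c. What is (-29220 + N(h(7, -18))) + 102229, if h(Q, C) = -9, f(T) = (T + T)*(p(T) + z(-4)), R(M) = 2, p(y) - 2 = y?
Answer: 73009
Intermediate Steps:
p(y) = 2 + y
f(T) = 2*T*(-2 + T) (f(T) = (T + T)*((2 + T) - 4) = (2*T)*(-2 + T) = 2*T*(-2 + T))
N(P) = 0 (N(P) = 5*(2*2*(-2 + 2)) = 5*(2*2*0) = 5*0 = 0)
(-29220 + N(h(7, -18))) + 102229 = (-29220 + 0) + 102229 = -29220 + 102229 = 73009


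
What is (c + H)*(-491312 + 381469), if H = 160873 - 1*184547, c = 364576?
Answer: -37445698386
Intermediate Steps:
H = -23674 (H = 160873 - 184547 = -23674)
(c + H)*(-491312 + 381469) = (364576 - 23674)*(-491312 + 381469) = 340902*(-109843) = -37445698386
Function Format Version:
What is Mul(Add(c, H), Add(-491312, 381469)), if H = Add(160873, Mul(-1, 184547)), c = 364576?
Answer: -37445698386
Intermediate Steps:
H = -23674 (H = Add(160873, -184547) = -23674)
Mul(Add(c, H), Add(-491312, 381469)) = Mul(Add(364576, -23674), Add(-491312, 381469)) = Mul(340902, -109843) = -37445698386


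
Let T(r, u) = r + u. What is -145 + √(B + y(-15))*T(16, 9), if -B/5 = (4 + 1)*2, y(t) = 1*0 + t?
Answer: -145 + 25*I*√65 ≈ -145.0 + 201.56*I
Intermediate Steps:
y(t) = t (y(t) = 0 + t = t)
B = -50 (B = -5*(4 + 1)*2 = -25*2 = -5*10 = -50)
-145 + √(B + y(-15))*T(16, 9) = -145 + √(-50 - 15)*(16 + 9) = -145 + √(-65)*25 = -145 + (I*√65)*25 = -145 + 25*I*√65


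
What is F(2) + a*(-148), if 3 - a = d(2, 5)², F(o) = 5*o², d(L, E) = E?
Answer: 3276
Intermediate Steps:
a = -22 (a = 3 - 1*5² = 3 - 1*25 = 3 - 25 = -22)
F(2) + a*(-148) = 5*2² - 22*(-148) = 5*4 + 3256 = 20 + 3256 = 3276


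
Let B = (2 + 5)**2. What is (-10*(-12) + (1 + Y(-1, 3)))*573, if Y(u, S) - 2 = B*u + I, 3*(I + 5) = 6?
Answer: 40683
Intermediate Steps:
I = -3 (I = -5 + (1/3)*6 = -5 + 2 = -3)
B = 49 (B = 7**2 = 49)
Y(u, S) = -1 + 49*u (Y(u, S) = 2 + (49*u - 3) = 2 + (-3 + 49*u) = -1 + 49*u)
(-10*(-12) + (1 + Y(-1, 3)))*573 = (-10*(-12) + (1 + (-1 + 49*(-1))))*573 = (120 + (1 + (-1 - 49)))*573 = (120 + (1 - 50))*573 = (120 - 49)*573 = 71*573 = 40683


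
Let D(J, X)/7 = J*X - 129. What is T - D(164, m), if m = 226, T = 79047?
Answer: -179498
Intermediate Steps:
D(J, X) = -903 + 7*J*X (D(J, X) = 7*(J*X - 129) = 7*(-129 + J*X) = -903 + 7*J*X)
T - D(164, m) = 79047 - (-903 + 7*164*226) = 79047 - (-903 + 259448) = 79047 - 1*258545 = 79047 - 258545 = -179498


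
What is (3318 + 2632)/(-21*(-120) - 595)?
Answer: 34/11 ≈ 3.0909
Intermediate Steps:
(3318 + 2632)/(-21*(-120) - 595) = 5950/(2520 - 595) = 5950/1925 = 5950*(1/1925) = 34/11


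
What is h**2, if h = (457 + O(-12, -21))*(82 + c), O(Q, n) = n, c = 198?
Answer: 14903526400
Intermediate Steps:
h = 122080 (h = (457 - 21)*(82 + 198) = 436*280 = 122080)
h**2 = 122080**2 = 14903526400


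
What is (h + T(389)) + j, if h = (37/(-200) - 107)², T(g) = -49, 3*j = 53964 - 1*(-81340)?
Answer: 6784914907/120000 ≈ 56541.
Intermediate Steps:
j = 135304/3 (j = (53964 - 1*(-81340))/3 = (53964 + 81340)/3 = (⅓)*135304 = 135304/3 ≈ 45101.)
h = 459544969/40000 (h = (37*(-1/200) - 107)² = (-37/200 - 107)² = (-21437/200)² = 459544969/40000 ≈ 11489.)
(h + T(389)) + j = (459544969/40000 - 49) + 135304/3 = 457584969/40000 + 135304/3 = 6784914907/120000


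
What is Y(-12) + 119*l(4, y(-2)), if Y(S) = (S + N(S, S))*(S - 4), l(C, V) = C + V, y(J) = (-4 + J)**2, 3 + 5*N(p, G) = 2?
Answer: 24776/5 ≈ 4955.2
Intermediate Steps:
N(p, G) = -1/5 (N(p, G) = -3/5 + (1/5)*2 = -3/5 + 2/5 = -1/5)
Y(S) = (-4 + S)*(-1/5 + S) (Y(S) = (S - 1/5)*(S - 4) = (-1/5 + S)*(-4 + S) = (-4 + S)*(-1/5 + S))
Y(-12) + 119*l(4, y(-2)) = (4/5 + (-12)**2 - 21/5*(-12)) + 119*(4 + (-4 - 2)**2) = (4/5 + 144 + 252/5) + 119*(4 + (-6)**2) = 976/5 + 119*(4 + 36) = 976/5 + 119*40 = 976/5 + 4760 = 24776/5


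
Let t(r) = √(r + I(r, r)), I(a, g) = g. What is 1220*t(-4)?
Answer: 2440*I*√2 ≈ 3450.7*I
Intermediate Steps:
t(r) = √2*√r (t(r) = √(r + r) = √(2*r) = √2*√r)
1220*t(-4) = 1220*(√2*√(-4)) = 1220*(√2*(2*I)) = 1220*(2*I*√2) = 2440*I*√2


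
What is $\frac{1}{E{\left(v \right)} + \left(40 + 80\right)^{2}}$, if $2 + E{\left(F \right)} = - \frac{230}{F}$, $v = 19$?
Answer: $\frac{19}{273332} \approx 6.9513 \cdot 10^{-5}$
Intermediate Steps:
$E{\left(F \right)} = -2 - \frac{230}{F}$
$\frac{1}{E{\left(v \right)} + \left(40 + 80\right)^{2}} = \frac{1}{\left(-2 - \frac{230}{19}\right) + \left(40 + 80\right)^{2}} = \frac{1}{\left(-2 - \frac{230}{19}\right) + 120^{2}} = \frac{1}{\left(-2 - \frac{230}{19}\right) + 14400} = \frac{1}{- \frac{268}{19} + 14400} = \frac{1}{\frac{273332}{19}} = \frac{19}{273332}$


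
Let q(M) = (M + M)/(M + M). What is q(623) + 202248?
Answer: 202249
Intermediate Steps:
q(M) = 1 (q(M) = (2*M)/((2*M)) = (2*M)*(1/(2*M)) = 1)
q(623) + 202248 = 1 + 202248 = 202249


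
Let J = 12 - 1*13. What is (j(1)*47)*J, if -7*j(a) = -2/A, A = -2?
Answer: 47/7 ≈ 6.7143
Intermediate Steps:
J = -1 (J = 12 - 13 = -1)
j(a) = -⅐ (j(a) = -(-2)/(7*(-2)) = -(-2)*(-1)/(7*2) = -⅐*1 = -⅐)
(j(1)*47)*J = -⅐*47*(-1) = -47/7*(-1) = 47/7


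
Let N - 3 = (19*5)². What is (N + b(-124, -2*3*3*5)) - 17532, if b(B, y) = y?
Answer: -8594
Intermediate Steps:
N = 9028 (N = 3 + (19*5)² = 3 + 95² = 3 + 9025 = 9028)
(N + b(-124, -2*3*3*5)) - 17532 = (9028 - 2*3*3*5) - 17532 = (9028 - 18*5) - 17532 = (9028 - 2*45) - 17532 = (9028 - 90) - 17532 = 8938 - 17532 = -8594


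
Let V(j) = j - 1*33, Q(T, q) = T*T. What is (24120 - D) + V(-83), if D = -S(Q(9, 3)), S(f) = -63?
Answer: 23941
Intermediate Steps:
Q(T, q) = T**2
D = 63 (D = -1*(-63) = 63)
V(j) = -33 + j (V(j) = j - 33 = -33 + j)
(24120 - D) + V(-83) = (24120 - 1*63) + (-33 - 83) = (24120 - 63) - 116 = 24057 - 116 = 23941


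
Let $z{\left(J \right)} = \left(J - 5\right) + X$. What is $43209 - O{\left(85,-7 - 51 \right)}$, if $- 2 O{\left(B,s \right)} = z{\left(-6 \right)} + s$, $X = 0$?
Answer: $\frac{86349}{2} \approx 43175.0$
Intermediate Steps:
$z{\left(J \right)} = -5 + J$ ($z{\left(J \right)} = \left(J - 5\right) + 0 = \left(-5 + J\right) + 0 = -5 + J$)
$O{\left(B,s \right)} = \frac{11}{2} - \frac{s}{2}$ ($O{\left(B,s \right)} = - \frac{\left(-5 - 6\right) + s}{2} = - \frac{-11 + s}{2} = \frac{11}{2} - \frac{s}{2}$)
$43209 - O{\left(85,-7 - 51 \right)} = 43209 - \left(\frac{11}{2} - \frac{-7 - 51}{2}\right) = 43209 - \left(\frac{11}{2} - -29\right) = 43209 - \left(\frac{11}{2} + 29\right) = 43209 - \frac{69}{2} = \frac{86349}{2}$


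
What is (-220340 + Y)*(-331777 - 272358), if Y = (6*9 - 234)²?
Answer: 113541131900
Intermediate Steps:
Y = 32400 (Y = (54 - 234)² = (-180)² = 32400)
(-220340 + Y)*(-331777 - 272358) = (-220340 + 32400)*(-331777 - 272358) = -187940*(-604135) = 113541131900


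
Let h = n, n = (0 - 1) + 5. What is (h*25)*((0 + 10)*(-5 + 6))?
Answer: 1000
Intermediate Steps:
n = 4 (n = -1 + 5 = 4)
h = 4
(h*25)*((0 + 10)*(-5 + 6)) = (4*25)*((0 + 10)*(-5 + 6)) = 100*(10*1) = 100*10 = 1000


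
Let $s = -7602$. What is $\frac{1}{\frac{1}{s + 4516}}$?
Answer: $-3086$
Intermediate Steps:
$\frac{1}{\frac{1}{s + 4516}} = \frac{1}{\frac{1}{-7602 + 4516}} = \frac{1}{\frac{1}{-3086}} = \frac{1}{- \frac{1}{3086}} = -3086$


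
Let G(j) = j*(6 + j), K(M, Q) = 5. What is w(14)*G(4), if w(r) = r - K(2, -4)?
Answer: 360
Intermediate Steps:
w(r) = -5 + r (w(r) = r - 1*5 = r - 5 = -5 + r)
w(14)*G(4) = (-5 + 14)*(4*(6 + 4)) = 9*(4*10) = 9*40 = 360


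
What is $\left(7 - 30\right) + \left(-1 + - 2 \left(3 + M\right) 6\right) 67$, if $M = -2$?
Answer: $-894$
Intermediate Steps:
$\left(7 - 30\right) + \left(-1 + - 2 \left(3 + M\right) 6\right) 67 = \left(7 - 30\right) + \left(-1 + - 2 \left(3 - 2\right) 6\right) 67 = \left(7 - 30\right) + \left(-1 + \left(-2\right) 1 \cdot 6\right) 67 = -23 + \left(-1 - 12\right) 67 = -23 - 871 = -894$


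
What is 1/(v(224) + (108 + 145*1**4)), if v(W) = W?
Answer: 1/477 ≈ 0.0020964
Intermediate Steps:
1/(v(224) + (108 + 145*1**4)) = 1/(224 + (108 + 145*1**4)) = 1/(224 + (108 + 145*1)) = 1/(224 + (108 + 145)) = 1/(224 + 253) = 1/477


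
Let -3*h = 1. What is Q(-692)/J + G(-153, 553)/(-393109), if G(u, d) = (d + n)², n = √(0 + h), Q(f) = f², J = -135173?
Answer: -688748469226/159413168571 - 1106*I*√3/1179327 ≈ -4.3205 - 0.0016244*I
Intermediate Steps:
h = -⅓ (h = -⅓*1 = -⅓ ≈ -0.33333)
n = I*√3/3 (n = √(0 - ⅓) = √(-⅓) = I*√3/3 ≈ 0.57735*I)
G(u, d) = (d + I*√3/3)²
Q(-692)/J + G(-153, 553)/(-393109) = (-692)²/(-135173) + ((3*553 + I*√3)²/9)/(-393109) = 478864*(-1/135173) + ((1659 + I*√3)²/9)*(-1/393109) = -478864/135173 - (1659 + I*√3)²/3537981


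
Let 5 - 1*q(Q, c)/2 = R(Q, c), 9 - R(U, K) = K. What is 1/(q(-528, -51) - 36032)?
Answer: -1/36142 ≈ -2.7669e-5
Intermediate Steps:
R(U, K) = 9 - K
q(Q, c) = -8 + 2*c (q(Q, c) = 10 - 2*(9 - c) = 10 + (-18 + 2*c) = -8 + 2*c)
1/(q(-528, -51) - 36032) = 1/((-8 + 2*(-51)) - 36032) = 1/((-8 - 102) - 36032) = 1/(-110 - 36032) = 1/(-36142) = -1/36142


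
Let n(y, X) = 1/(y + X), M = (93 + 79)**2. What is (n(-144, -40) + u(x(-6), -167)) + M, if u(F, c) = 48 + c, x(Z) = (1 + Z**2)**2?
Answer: 5421559/184 ≈ 29465.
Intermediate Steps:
M = 29584 (M = 172**2 = 29584)
n(y, X) = 1/(X + y)
(n(-144, -40) + u(x(-6), -167)) + M = (1/(-40 - 144) + (48 - 167)) + 29584 = (1/(-184) - 119) + 29584 = (-1/184 - 119) + 29584 = -21897/184 + 29584 = 5421559/184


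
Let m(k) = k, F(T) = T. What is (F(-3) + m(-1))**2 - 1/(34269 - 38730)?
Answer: 71377/4461 ≈ 16.000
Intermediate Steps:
(F(-3) + m(-1))**2 - 1/(34269 - 38730) = (-3 - 1)**2 - 1/(34269 - 38730) = (-4)**2 - 1/(-4461) = 16 - 1*(-1/4461) = 16 + 1/4461 = 71377/4461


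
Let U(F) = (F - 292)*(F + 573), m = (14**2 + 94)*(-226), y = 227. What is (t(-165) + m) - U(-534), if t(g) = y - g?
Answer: -32934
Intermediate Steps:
m = -65540 (m = (196 + 94)*(-226) = 290*(-226) = -65540)
t(g) = 227 - g
U(F) = (-292 + F)*(573 + F)
(t(-165) + m) - U(-534) = ((227 - 1*(-165)) - 65540) - (-167316 + (-534)**2 + 281*(-534)) = ((227 + 165) - 65540) - (-167316 + 285156 - 150054) = (392 - 65540) - 1*(-32214) = -65148 + 32214 = -32934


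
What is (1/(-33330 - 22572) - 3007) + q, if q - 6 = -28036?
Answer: -1735030375/55902 ≈ -31037.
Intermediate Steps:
q = -28030 (q = 6 - 28036 = -28030)
(1/(-33330 - 22572) - 3007) + q = (1/(-33330 - 22572) - 3007) - 28030 = (1/(-55902) - 3007) - 28030 = (-1/55902 - 3007) - 28030 = -168097315/55902 - 28030 = -1735030375/55902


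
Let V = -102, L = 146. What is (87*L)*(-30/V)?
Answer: 63510/17 ≈ 3735.9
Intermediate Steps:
(87*L)*(-30/V) = (87*146)*(-30/(-102)) = 12702*(-30*(-1/102)) = 12702*(5/17) = 63510/17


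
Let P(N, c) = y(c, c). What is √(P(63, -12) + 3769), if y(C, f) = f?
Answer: 17*√13 ≈ 61.294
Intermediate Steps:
P(N, c) = c
√(P(63, -12) + 3769) = √(-12 + 3769) = √3757 = 17*√13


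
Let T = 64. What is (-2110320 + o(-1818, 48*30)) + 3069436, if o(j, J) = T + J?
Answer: 960620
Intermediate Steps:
o(j, J) = 64 + J
(-2110320 + o(-1818, 48*30)) + 3069436 = (-2110320 + (64 + 48*30)) + 3069436 = (-2110320 + (64 + 1440)) + 3069436 = (-2110320 + 1504) + 3069436 = -2108816 + 3069436 = 960620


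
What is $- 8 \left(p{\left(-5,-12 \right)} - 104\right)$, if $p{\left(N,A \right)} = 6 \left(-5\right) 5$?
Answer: $2032$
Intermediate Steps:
$p{\left(N,A \right)} = -150$ ($p{\left(N,A \right)} = \left(-30\right) 5 = -150$)
$- 8 \left(p{\left(-5,-12 \right)} - 104\right) = - 8 \left(-150 - 104\right) = \left(-8\right) \left(-254\right) = 2032$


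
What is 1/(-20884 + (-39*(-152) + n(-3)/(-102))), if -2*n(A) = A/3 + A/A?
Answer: -1/14956 ≈ -6.6863e-5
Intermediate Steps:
n(A) = -½ - A/6 (n(A) = -(A/3 + A/A)/2 = -(A*(⅓) + 1)/2 = -(A/3 + 1)/2 = -(1 + A/3)/2 = -½ - A/6)
1/(-20884 + (-39*(-152) + n(-3)/(-102))) = 1/(-20884 + (-39*(-152) + (-½ - ⅙*(-3))/(-102))) = 1/(-20884 + (5928 + (-½ + ½)*(-1/102))) = 1/(-20884 + (5928 + 0*(-1/102))) = 1/(-20884 + (5928 + 0)) = 1/(-20884 + 5928) = 1/(-14956) = -1/14956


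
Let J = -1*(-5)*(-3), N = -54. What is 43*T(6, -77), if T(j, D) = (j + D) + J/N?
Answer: -54739/18 ≈ -3041.1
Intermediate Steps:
J = -15 (J = 5*(-3) = -15)
T(j, D) = 5/18 + D + j (T(j, D) = (j + D) - 15/(-54) = (D + j) - 15*(-1/54) = (D + j) + 5/18 = 5/18 + D + j)
43*T(6, -77) = 43*(5/18 - 77 + 6) = 43*(-1273/18) = -54739/18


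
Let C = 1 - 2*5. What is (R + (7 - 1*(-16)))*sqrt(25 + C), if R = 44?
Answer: 268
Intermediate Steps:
C = -9 (C = 1 - 10 = -9)
(R + (7 - 1*(-16)))*sqrt(25 + C) = (44 + (7 - 1*(-16)))*sqrt(25 - 9) = (44 + (7 + 16))*sqrt(16) = (44 + 23)*4 = 67*4 = 268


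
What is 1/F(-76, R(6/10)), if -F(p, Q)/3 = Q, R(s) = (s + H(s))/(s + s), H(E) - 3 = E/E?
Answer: -2/23 ≈ -0.086957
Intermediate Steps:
H(E) = 4 (H(E) = 3 + E/E = 3 + 1 = 4)
R(s) = (4 + s)/(2*s) (R(s) = (s + 4)/(s + s) = (4 + s)/((2*s)) = (4 + s)*(1/(2*s)) = (4 + s)/(2*s))
F(p, Q) = -3*Q
1/F(-76, R(6/10)) = 1/(-3*(4 + 6/10)/(2*(6/10))) = 1/(-3*(4 + 6*(1/10))/(2*(6*(1/10)))) = 1/(-3*(4 + 3/5)/(2*3/5)) = 1/(-3*5*23/(2*3*5)) = 1/(-3*23/6) = 1/(-23/2) = -2/23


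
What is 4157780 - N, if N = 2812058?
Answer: 1345722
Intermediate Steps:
4157780 - N = 4157780 - 1*2812058 = 4157780 - 2812058 = 1345722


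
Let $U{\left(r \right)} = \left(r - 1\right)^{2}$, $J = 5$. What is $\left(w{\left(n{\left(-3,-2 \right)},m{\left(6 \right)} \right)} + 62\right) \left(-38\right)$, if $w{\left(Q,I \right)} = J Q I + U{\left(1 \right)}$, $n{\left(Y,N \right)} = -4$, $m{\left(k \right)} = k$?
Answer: $2204$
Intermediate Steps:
$U{\left(r \right)} = \left(-1 + r\right)^{2}$
$w{\left(Q,I \right)} = 5 I Q$ ($w{\left(Q,I \right)} = 5 Q I + \left(-1 + 1\right)^{2} = 5 I Q + 0^{2} = 5 I Q + 0 = 5 I Q$)
$\left(w{\left(n{\left(-3,-2 \right)},m{\left(6 \right)} \right)} + 62\right) \left(-38\right) = \left(5 \cdot 6 \left(-4\right) + 62\right) \left(-38\right) = \left(-120 + 62\right) \left(-38\right) = \left(-58\right) \left(-38\right) = 2204$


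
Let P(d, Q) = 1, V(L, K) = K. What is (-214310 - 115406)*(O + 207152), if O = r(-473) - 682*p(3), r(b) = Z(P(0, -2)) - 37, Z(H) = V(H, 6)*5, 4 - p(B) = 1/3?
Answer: -202423533028/3 ≈ -6.7474e+10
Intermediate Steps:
p(B) = 11/3 (p(B) = 4 - 1/3 = 4 - 1*⅓ = 4 - ⅓ = 11/3)
Z(H) = 30 (Z(H) = 6*5 = 30)
r(b) = -7 (r(b) = 30 - 37 = -7)
O = -7523/3 (O = -7 - 682*11/3 = -7 - 7502/3 = -7523/3 ≈ -2507.7)
(-214310 - 115406)*(O + 207152) = (-214310 - 115406)*(-7523/3 + 207152) = -329716*613933/3 = -202423533028/3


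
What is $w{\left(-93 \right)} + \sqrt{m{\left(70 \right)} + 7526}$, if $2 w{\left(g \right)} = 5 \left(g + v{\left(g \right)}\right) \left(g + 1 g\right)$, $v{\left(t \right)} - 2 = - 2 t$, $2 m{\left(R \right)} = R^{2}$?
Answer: $-44175 + 2 \sqrt{2494} \approx -44075.0$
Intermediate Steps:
$m{\left(R \right)} = \frac{R^{2}}{2}$
$v{\left(t \right)} = 2 - 2 t$
$w{\left(g \right)} = 5 g \left(2 - g\right)$ ($w{\left(g \right)} = \frac{5 \left(g - \left(-2 + 2 g\right)\right) \left(g + 1 g\right)}{2} = \frac{5 \left(2 - g\right) \left(g + g\right)}{2} = \frac{5 \left(2 - g\right) 2 g}{2} = \frac{5 \cdot 2 g \left(2 - g\right)}{2} = \frac{10 g \left(2 - g\right)}{2} = 5 g \left(2 - g\right)$)
$w{\left(-93 \right)} + \sqrt{m{\left(70 \right)} + 7526} = 5 \left(-93\right) \left(2 - -93\right) + \sqrt{\frac{70^{2}}{2} + 7526} = 5 \left(-93\right) \left(2 + 93\right) + \sqrt{\frac{1}{2} \cdot 4900 + 7526} = 5 \left(-93\right) 95 + \sqrt{2450 + 7526} = -44175 + \sqrt{9976} = -44175 + 2 \sqrt{2494}$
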